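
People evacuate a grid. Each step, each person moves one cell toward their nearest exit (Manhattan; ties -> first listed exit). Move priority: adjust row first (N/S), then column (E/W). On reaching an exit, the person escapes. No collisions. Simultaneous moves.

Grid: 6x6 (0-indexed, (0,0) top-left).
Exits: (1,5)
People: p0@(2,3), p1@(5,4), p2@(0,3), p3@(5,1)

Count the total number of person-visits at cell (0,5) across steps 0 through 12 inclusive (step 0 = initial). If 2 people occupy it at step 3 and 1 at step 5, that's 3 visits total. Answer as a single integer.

Step 0: p0@(2,3) p1@(5,4) p2@(0,3) p3@(5,1) -> at (0,5): 0 [-], cum=0
Step 1: p0@(1,3) p1@(4,4) p2@(1,3) p3@(4,1) -> at (0,5): 0 [-], cum=0
Step 2: p0@(1,4) p1@(3,4) p2@(1,4) p3@(3,1) -> at (0,5): 0 [-], cum=0
Step 3: p0@ESC p1@(2,4) p2@ESC p3@(2,1) -> at (0,5): 0 [-], cum=0
Step 4: p0@ESC p1@(1,4) p2@ESC p3@(1,1) -> at (0,5): 0 [-], cum=0
Step 5: p0@ESC p1@ESC p2@ESC p3@(1,2) -> at (0,5): 0 [-], cum=0
Step 6: p0@ESC p1@ESC p2@ESC p3@(1,3) -> at (0,5): 0 [-], cum=0
Step 7: p0@ESC p1@ESC p2@ESC p3@(1,4) -> at (0,5): 0 [-], cum=0
Step 8: p0@ESC p1@ESC p2@ESC p3@ESC -> at (0,5): 0 [-], cum=0
Total visits = 0

Answer: 0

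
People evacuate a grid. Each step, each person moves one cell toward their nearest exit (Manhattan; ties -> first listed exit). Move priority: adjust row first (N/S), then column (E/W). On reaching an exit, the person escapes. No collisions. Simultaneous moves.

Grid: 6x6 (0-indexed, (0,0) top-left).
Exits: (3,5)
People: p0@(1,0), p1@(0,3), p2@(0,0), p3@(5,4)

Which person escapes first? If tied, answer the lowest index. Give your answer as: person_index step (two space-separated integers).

Step 1: p0:(1,0)->(2,0) | p1:(0,3)->(1,3) | p2:(0,0)->(1,0) | p3:(5,4)->(4,4)
Step 2: p0:(2,0)->(3,0) | p1:(1,3)->(2,3) | p2:(1,0)->(2,0) | p3:(4,4)->(3,4)
Step 3: p0:(3,0)->(3,1) | p1:(2,3)->(3,3) | p2:(2,0)->(3,0) | p3:(3,4)->(3,5)->EXIT
Step 4: p0:(3,1)->(3,2) | p1:(3,3)->(3,4) | p2:(3,0)->(3,1) | p3:escaped
Step 5: p0:(3,2)->(3,3) | p1:(3,4)->(3,5)->EXIT | p2:(3,1)->(3,2) | p3:escaped
Step 6: p0:(3,3)->(3,4) | p1:escaped | p2:(3,2)->(3,3) | p3:escaped
Step 7: p0:(3,4)->(3,5)->EXIT | p1:escaped | p2:(3,3)->(3,4) | p3:escaped
Step 8: p0:escaped | p1:escaped | p2:(3,4)->(3,5)->EXIT | p3:escaped
Exit steps: [7, 5, 8, 3]
First to escape: p3 at step 3

Answer: 3 3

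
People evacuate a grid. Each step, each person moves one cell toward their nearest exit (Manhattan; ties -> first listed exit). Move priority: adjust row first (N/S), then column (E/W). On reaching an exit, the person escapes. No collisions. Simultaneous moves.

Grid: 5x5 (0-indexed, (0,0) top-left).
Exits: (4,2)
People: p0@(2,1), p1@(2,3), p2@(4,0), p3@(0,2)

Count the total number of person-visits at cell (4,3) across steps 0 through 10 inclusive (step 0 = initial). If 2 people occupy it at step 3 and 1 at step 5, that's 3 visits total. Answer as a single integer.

Answer: 1

Derivation:
Step 0: p0@(2,1) p1@(2,3) p2@(4,0) p3@(0,2) -> at (4,3): 0 [-], cum=0
Step 1: p0@(3,1) p1@(3,3) p2@(4,1) p3@(1,2) -> at (4,3): 0 [-], cum=0
Step 2: p0@(4,1) p1@(4,3) p2@ESC p3@(2,2) -> at (4,3): 1 [p1], cum=1
Step 3: p0@ESC p1@ESC p2@ESC p3@(3,2) -> at (4,3): 0 [-], cum=1
Step 4: p0@ESC p1@ESC p2@ESC p3@ESC -> at (4,3): 0 [-], cum=1
Total visits = 1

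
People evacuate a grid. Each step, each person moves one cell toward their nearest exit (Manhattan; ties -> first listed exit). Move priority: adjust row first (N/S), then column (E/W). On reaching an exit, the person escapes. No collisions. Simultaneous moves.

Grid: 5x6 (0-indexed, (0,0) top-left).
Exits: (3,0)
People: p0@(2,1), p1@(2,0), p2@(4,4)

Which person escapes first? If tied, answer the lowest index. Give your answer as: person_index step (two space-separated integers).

Step 1: p0:(2,1)->(3,1) | p1:(2,0)->(3,0)->EXIT | p2:(4,4)->(3,4)
Step 2: p0:(3,1)->(3,0)->EXIT | p1:escaped | p2:(3,4)->(3,3)
Step 3: p0:escaped | p1:escaped | p2:(3,3)->(3,2)
Step 4: p0:escaped | p1:escaped | p2:(3,2)->(3,1)
Step 5: p0:escaped | p1:escaped | p2:(3,1)->(3,0)->EXIT
Exit steps: [2, 1, 5]
First to escape: p1 at step 1

Answer: 1 1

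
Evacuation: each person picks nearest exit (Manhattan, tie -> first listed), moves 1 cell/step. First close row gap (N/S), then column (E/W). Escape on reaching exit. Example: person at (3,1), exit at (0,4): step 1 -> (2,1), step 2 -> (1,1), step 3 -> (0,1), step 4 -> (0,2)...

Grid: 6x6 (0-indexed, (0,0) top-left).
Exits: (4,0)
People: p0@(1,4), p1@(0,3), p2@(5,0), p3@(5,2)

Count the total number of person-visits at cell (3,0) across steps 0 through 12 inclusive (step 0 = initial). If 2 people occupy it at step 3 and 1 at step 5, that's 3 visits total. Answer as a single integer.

Answer: 0

Derivation:
Step 0: p0@(1,4) p1@(0,3) p2@(5,0) p3@(5,2) -> at (3,0): 0 [-], cum=0
Step 1: p0@(2,4) p1@(1,3) p2@ESC p3@(4,2) -> at (3,0): 0 [-], cum=0
Step 2: p0@(3,4) p1@(2,3) p2@ESC p3@(4,1) -> at (3,0): 0 [-], cum=0
Step 3: p0@(4,4) p1@(3,3) p2@ESC p3@ESC -> at (3,0): 0 [-], cum=0
Step 4: p0@(4,3) p1@(4,3) p2@ESC p3@ESC -> at (3,0): 0 [-], cum=0
Step 5: p0@(4,2) p1@(4,2) p2@ESC p3@ESC -> at (3,0): 0 [-], cum=0
Step 6: p0@(4,1) p1@(4,1) p2@ESC p3@ESC -> at (3,0): 0 [-], cum=0
Step 7: p0@ESC p1@ESC p2@ESC p3@ESC -> at (3,0): 0 [-], cum=0
Total visits = 0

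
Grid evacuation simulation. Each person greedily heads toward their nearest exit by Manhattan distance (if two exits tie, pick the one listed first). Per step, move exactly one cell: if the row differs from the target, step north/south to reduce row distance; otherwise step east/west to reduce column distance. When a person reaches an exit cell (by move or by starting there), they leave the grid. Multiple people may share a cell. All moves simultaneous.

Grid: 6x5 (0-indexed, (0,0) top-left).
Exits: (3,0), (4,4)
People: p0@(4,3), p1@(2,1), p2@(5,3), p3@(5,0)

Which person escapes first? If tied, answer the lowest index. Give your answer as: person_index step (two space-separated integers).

Step 1: p0:(4,3)->(4,4)->EXIT | p1:(2,1)->(3,1) | p2:(5,3)->(4,3) | p3:(5,0)->(4,0)
Step 2: p0:escaped | p1:(3,1)->(3,0)->EXIT | p2:(4,3)->(4,4)->EXIT | p3:(4,0)->(3,0)->EXIT
Exit steps: [1, 2, 2, 2]
First to escape: p0 at step 1

Answer: 0 1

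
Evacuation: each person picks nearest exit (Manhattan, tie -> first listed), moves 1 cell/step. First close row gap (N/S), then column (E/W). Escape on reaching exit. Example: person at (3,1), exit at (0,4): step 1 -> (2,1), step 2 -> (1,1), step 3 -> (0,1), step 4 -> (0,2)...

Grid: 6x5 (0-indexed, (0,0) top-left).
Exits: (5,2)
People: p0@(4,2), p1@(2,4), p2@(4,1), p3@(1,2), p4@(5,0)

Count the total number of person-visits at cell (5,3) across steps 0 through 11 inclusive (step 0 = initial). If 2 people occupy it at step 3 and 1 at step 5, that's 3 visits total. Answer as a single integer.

Answer: 1

Derivation:
Step 0: p0@(4,2) p1@(2,4) p2@(4,1) p3@(1,2) p4@(5,0) -> at (5,3): 0 [-], cum=0
Step 1: p0@ESC p1@(3,4) p2@(5,1) p3@(2,2) p4@(5,1) -> at (5,3): 0 [-], cum=0
Step 2: p0@ESC p1@(4,4) p2@ESC p3@(3,2) p4@ESC -> at (5,3): 0 [-], cum=0
Step 3: p0@ESC p1@(5,4) p2@ESC p3@(4,2) p4@ESC -> at (5,3): 0 [-], cum=0
Step 4: p0@ESC p1@(5,3) p2@ESC p3@ESC p4@ESC -> at (5,3): 1 [p1], cum=1
Step 5: p0@ESC p1@ESC p2@ESC p3@ESC p4@ESC -> at (5,3): 0 [-], cum=1
Total visits = 1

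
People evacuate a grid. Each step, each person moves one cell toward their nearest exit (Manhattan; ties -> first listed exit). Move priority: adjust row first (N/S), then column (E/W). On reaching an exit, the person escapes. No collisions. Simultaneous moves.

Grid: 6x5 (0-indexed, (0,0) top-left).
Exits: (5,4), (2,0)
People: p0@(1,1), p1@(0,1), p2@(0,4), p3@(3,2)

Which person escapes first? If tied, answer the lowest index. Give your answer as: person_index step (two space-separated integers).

Answer: 0 2

Derivation:
Step 1: p0:(1,1)->(2,1) | p1:(0,1)->(1,1) | p2:(0,4)->(1,4) | p3:(3,2)->(2,2)
Step 2: p0:(2,1)->(2,0)->EXIT | p1:(1,1)->(2,1) | p2:(1,4)->(2,4) | p3:(2,2)->(2,1)
Step 3: p0:escaped | p1:(2,1)->(2,0)->EXIT | p2:(2,4)->(3,4) | p3:(2,1)->(2,0)->EXIT
Step 4: p0:escaped | p1:escaped | p2:(3,4)->(4,4) | p3:escaped
Step 5: p0:escaped | p1:escaped | p2:(4,4)->(5,4)->EXIT | p3:escaped
Exit steps: [2, 3, 5, 3]
First to escape: p0 at step 2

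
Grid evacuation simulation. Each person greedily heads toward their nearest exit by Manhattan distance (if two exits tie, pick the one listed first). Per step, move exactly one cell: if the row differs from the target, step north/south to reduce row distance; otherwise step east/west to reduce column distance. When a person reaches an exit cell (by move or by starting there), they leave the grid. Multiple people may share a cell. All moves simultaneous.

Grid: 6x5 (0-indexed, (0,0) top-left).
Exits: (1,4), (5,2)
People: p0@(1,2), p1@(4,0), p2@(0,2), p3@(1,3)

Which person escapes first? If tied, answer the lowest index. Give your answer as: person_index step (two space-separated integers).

Answer: 3 1

Derivation:
Step 1: p0:(1,2)->(1,3) | p1:(4,0)->(5,0) | p2:(0,2)->(1,2) | p3:(1,3)->(1,4)->EXIT
Step 2: p0:(1,3)->(1,4)->EXIT | p1:(5,0)->(5,1) | p2:(1,2)->(1,3) | p3:escaped
Step 3: p0:escaped | p1:(5,1)->(5,2)->EXIT | p2:(1,3)->(1,4)->EXIT | p3:escaped
Exit steps: [2, 3, 3, 1]
First to escape: p3 at step 1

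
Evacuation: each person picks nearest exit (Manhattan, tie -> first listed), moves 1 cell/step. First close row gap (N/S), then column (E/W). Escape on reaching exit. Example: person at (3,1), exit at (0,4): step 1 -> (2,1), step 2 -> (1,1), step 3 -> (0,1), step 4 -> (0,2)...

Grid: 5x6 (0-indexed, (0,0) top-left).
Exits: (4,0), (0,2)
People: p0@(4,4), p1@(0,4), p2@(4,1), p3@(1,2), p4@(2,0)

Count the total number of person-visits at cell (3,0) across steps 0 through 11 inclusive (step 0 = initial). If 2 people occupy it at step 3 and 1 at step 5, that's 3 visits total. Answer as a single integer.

Step 0: p0@(4,4) p1@(0,4) p2@(4,1) p3@(1,2) p4@(2,0) -> at (3,0): 0 [-], cum=0
Step 1: p0@(4,3) p1@(0,3) p2@ESC p3@ESC p4@(3,0) -> at (3,0): 1 [p4], cum=1
Step 2: p0@(4,2) p1@ESC p2@ESC p3@ESC p4@ESC -> at (3,0): 0 [-], cum=1
Step 3: p0@(4,1) p1@ESC p2@ESC p3@ESC p4@ESC -> at (3,0): 0 [-], cum=1
Step 4: p0@ESC p1@ESC p2@ESC p3@ESC p4@ESC -> at (3,0): 0 [-], cum=1
Total visits = 1

Answer: 1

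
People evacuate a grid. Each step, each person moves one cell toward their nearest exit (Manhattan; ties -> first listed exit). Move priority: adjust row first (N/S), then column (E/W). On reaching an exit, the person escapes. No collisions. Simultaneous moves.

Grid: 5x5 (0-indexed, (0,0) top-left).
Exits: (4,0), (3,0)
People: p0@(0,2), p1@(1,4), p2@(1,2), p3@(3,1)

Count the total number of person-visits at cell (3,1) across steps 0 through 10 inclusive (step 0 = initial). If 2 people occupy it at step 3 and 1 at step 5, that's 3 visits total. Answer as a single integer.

Answer: 4

Derivation:
Step 0: p0@(0,2) p1@(1,4) p2@(1,2) p3@(3,1) -> at (3,1): 1 [p3], cum=1
Step 1: p0@(1,2) p1@(2,4) p2@(2,2) p3@ESC -> at (3,1): 0 [-], cum=1
Step 2: p0@(2,2) p1@(3,4) p2@(3,2) p3@ESC -> at (3,1): 0 [-], cum=1
Step 3: p0@(3,2) p1@(3,3) p2@(3,1) p3@ESC -> at (3,1): 1 [p2], cum=2
Step 4: p0@(3,1) p1@(3,2) p2@ESC p3@ESC -> at (3,1): 1 [p0], cum=3
Step 5: p0@ESC p1@(3,1) p2@ESC p3@ESC -> at (3,1): 1 [p1], cum=4
Step 6: p0@ESC p1@ESC p2@ESC p3@ESC -> at (3,1): 0 [-], cum=4
Total visits = 4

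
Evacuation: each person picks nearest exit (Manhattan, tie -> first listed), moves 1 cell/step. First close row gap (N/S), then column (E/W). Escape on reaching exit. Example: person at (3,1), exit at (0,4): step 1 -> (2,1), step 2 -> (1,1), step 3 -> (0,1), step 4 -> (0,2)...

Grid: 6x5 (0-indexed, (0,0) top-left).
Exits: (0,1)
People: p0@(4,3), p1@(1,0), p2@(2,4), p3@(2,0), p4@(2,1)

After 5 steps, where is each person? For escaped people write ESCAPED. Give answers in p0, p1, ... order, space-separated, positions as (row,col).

Step 1: p0:(4,3)->(3,3) | p1:(1,0)->(0,0) | p2:(2,4)->(1,4) | p3:(2,0)->(1,0) | p4:(2,1)->(1,1)
Step 2: p0:(3,3)->(2,3) | p1:(0,0)->(0,1)->EXIT | p2:(1,4)->(0,4) | p3:(1,0)->(0,0) | p4:(1,1)->(0,1)->EXIT
Step 3: p0:(2,3)->(1,3) | p1:escaped | p2:(0,4)->(0,3) | p3:(0,0)->(0,1)->EXIT | p4:escaped
Step 4: p0:(1,3)->(0,3) | p1:escaped | p2:(0,3)->(0,2) | p3:escaped | p4:escaped
Step 5: p0:(0,3)->(0,2) | p1:escaped | p2:(0,2)->(0,1)->EXIT | p3:escaped | p4:escaped

(0,2) ESCAPED ESCAPED ESCAPED ESCAPED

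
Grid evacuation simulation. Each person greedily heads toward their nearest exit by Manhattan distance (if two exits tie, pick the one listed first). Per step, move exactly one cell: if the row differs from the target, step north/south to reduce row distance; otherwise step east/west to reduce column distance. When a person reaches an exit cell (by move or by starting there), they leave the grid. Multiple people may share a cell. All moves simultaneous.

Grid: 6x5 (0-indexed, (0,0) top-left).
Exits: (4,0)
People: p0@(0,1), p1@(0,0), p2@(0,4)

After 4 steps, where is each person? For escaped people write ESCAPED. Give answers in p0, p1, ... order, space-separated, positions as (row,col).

Step 1: p0:(0,1)->(1,1) | p1:(0,0)->(1,0) | p2:(0,4)->(1,4)
Step 2: p0:(1,1)->(2,1) | p1:(1,0)->(2,0) | p2:(1,4)->(2,4)
Step 3: p0:(2,1)->(3,1) | p1:(2,0)->(3,0) | p2:(2,4)->(3,4)
Step 4: p0:(3,1)->(4,1) | p1:(3,0)->(4,0)->EXIT | p2:(3,4)->(4,4)

(4,1) ESCAPED (4,4)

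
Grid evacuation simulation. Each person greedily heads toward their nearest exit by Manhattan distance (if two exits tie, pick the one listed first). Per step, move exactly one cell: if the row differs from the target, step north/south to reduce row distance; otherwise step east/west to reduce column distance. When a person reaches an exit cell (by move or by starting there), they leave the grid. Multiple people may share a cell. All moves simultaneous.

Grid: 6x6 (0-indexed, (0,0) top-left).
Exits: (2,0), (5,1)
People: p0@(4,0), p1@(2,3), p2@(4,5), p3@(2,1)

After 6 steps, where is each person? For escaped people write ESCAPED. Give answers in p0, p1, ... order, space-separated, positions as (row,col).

Step 1: p0:(4,0)->(3,0) | p1:(2,3)->(2,2) | p2:(4,5)->(5,5) | p3:(2,1)->(2,0)->EXIT
Step 2: p0:(3,0)->(2,0)->EXIT | p1:(2,2)->(2,1) | p2:(5,5)->(5,4) | p3:escaped
Step 3: p0:escaped | p1:(2,1)->(2,0)->EXIT | p2:(5,4)->(5,3) | p3:escaped
Step 4: p0:escaped | p1:escaped | p2:(5,3)->(5,2) | p3:escaped
Step 5: p0:escaped | p1:escaped | p2:(5,2)->(5,1)->EXIT | p3:escaped

ESCAPED ESCAPED ESCAPED ESCAPED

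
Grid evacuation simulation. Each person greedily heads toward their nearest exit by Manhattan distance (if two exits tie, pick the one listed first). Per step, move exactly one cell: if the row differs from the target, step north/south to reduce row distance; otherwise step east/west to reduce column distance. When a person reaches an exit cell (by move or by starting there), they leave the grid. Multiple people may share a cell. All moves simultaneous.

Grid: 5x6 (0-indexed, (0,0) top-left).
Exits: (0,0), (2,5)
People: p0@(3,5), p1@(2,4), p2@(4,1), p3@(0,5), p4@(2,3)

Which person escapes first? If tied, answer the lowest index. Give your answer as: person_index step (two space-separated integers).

Answer: 0 1

Derivation:
Step 1: p0:(3,5)->(2,5)->EXIT | p1:(2,4)->(2,5)->EXIT | p2:(4,1)->(3,1) | p3:(0,5)->(1,5) | p4:(2,3)->(2,4)
Step 2: p0:escaped | p1:escaped | p2:(3,1)->(2,1) | p3:(1,5)->(2,5)->EXIT | p4:(2,4)->(2,5)->EXIT
Step 3: p0:escaped | p1:escaped | p2:(2,1)->(1,1) | p3:escaped | p4:escaped
Step 4: p0:escaped | p1:escaped | p2:(1,1)->(0,1) | p3:escaped | p4:escaped
Step 5: p0:escaped | p1:escaped | p2:(0,1)->(0,0)->EXIT | p3:escaped | p4:escaped
Exit steps: [1, 1, 5, 2, 2]
First to escape: p0 at step 1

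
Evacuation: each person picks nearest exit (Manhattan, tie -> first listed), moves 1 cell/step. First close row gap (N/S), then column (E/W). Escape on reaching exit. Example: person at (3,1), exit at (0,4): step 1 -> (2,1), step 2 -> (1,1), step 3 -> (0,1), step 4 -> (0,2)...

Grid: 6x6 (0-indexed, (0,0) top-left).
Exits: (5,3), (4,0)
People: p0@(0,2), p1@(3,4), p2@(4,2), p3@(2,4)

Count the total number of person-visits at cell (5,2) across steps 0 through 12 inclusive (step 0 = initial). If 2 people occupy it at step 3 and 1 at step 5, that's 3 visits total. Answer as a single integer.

Answer: 2

Derivation:
Step 0: p0@(0,2) p1@(3,4) p2@(4,2) p3@(2,4) -> at (5,2): 0 [-], cum=0
Step 1: p0@(1,2) p1@(4,4) p2@(5,2) p3@(3,4) -> at (5,2): 1 [p2], cum=1
Step 2: p0@(2,2) p1@(5,4) p2@ESC p3@(4,4) -> at (5,2): 0 [-], cum=1
Step 3: p0@(3,2) p1@ESC p2@ESC p3@(5,4) -> at (5,2): 0 [-], cum=1
Step 4: p0@(4,2) p1@ESC p2@ESC p3@ESC -> at (5,2): 0 [-], cum=1
Step 5: p0@(5,2) p1@ESC p2@ESC p3@ESC -> at (5,2): 1 [p0], cum=2
Step 6: p0@ESC p1@ESC p2@ESC p3@ESC -> at (5,2): 0 [-], cum=2
Total visits = 2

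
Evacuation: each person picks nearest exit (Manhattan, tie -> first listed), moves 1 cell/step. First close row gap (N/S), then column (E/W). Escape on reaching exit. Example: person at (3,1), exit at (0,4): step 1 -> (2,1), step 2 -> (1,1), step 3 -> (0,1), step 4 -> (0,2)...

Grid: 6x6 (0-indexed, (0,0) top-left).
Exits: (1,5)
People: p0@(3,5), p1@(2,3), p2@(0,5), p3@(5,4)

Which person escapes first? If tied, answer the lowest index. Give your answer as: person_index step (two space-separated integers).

Step 1: p0:(3,5)->(2,5) | p1:(2,3)->(1,3) | p2:(0,5)->(1,5)->EXIT | p3:(5,4)->(4,4)
Step 2: p0:(2,5)->(1,5)->EXIT | p1:(1,3)->(1,4) | p2:escaped | p3:(4,4)->(3,4)
Step 3: p0:escaped | p1:(1,4)->(1,5)->EXIT | p2:escaped | p3:(3,4)->(2,4)
Step 4: p0:escaped | p1:escaped | p2:escaped | p3:(2,4)->(1,4)
Step 5: p0:escaped | p1:escaped | p2:escaped | p3:(1,4)->(1,5)->EXIT
Exit steps: [2, 3, 1, 5]
First to escape: p2 at step 1

Answer: 2 1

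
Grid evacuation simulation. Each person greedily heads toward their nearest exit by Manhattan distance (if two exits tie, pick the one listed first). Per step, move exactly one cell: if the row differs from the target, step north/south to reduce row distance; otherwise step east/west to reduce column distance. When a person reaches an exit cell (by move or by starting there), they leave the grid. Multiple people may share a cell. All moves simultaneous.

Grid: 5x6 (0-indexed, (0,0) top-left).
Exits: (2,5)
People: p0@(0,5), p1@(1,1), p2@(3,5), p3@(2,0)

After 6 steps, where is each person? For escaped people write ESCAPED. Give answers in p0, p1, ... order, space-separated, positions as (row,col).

Step 1: p0:(0,5)->(1,5) | p1:(1,1)->(2,1) | p2:(3,5)->(2,5)->EXIT | p3:(2,0)->(2,1)
Step 2: p0:(1,5)->(2,5)->EXIT | p1:(2,1)->(2,2) | p2:escaped | p3:(2,1)->(2,2)
Step 3: p0:escaped | p1:(2,2)->(2,3) | p2:escaped | p3:(2,2)->(2,3)
Step 4: p0:escaped | p1:(2,3)->(2,4) | p2:escaped | p3:(2,3)->(2,4)
Step 5: p0:escaped | p1:(2,4)->(2,5)->EXIT | p2:escaped | p3:(2,4)->(2,5)->EXIT

ESCAPED ESCAPED ESCAPED ESCAPED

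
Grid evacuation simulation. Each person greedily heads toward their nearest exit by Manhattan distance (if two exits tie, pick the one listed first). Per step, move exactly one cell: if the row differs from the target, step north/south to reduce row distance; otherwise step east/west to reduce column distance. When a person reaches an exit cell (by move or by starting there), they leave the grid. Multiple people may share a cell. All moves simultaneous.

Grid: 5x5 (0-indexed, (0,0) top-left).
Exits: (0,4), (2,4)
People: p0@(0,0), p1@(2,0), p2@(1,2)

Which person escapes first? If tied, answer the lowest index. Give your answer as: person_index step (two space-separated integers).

Answer: 2 3

Derivation:
Step 1: p0:(0,0)->(0,1) | p1:(2,0)->(2,1) | p2:(1,2)->(0,2)
Step 2: p0:(0,1)->(0,2) | p1:(2,1)->(2,2) | p2:(0,2)->(0,3)
Step 3: p0:(0,2)->(0,3) | p1:(2,2)->(2,3) | p2:(0,3)->(0,4)->EXIT
Step 4: p0:(0,3)->(0,4)->EXIT | p1:(2,3)->(2,4)->EXIT | p2:escaped
Exit steps: [4, 4, 3]
First to escape: p2 at step 3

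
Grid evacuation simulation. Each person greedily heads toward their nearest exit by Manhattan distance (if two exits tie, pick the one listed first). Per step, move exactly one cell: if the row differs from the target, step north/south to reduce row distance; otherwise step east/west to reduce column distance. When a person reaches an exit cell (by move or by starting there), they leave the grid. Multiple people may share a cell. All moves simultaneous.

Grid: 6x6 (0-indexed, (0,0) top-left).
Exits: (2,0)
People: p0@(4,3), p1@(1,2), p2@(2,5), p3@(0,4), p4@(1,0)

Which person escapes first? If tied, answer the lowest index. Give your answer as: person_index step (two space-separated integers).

Answer: 4 1

Derivation:
Step 1: p0:(4,3)->(3,3) | p1:(1,2)->(2,2) | p2:(2,5)->(2,4) | p3:(0,4)->(1,4) | p4:(1,0)->(2,0)->EXIT
Step 2: p0:(3,3)->(2,3) | p1:(2,2)->(2,1) | p2:(2,4)->(2,3) | p3:(1,4)->(2,4) | p4:escaped
Step 3: p0:(2,3)->(2,2) | p1:(2,1)->(2,0)->EXIT | p2:(2,3)->(2,2) | p3:(2,4)->(2,3) | p4:escaped
Step 4: p0:(2,2)->(2,1) | p1:escaped | p2:(2,2)->(2,1) | p3:(2,3)->(2,2) | p4:escaped
Step 5: p0:(2,1)->(2,0)->EXIT | p1:escaped | p2:(2,1)->(2,0)->EXIT | p3:(2,2)->(2,1) | p4:escaped
Step 6: p0:escaped | p1:escaped | p2:escaped | p3:(2,1)->(2,0)->EXIT | p4:escaped
Exit steps: [5, 3, 5, 6, 1]
First to escape: p4 at step 1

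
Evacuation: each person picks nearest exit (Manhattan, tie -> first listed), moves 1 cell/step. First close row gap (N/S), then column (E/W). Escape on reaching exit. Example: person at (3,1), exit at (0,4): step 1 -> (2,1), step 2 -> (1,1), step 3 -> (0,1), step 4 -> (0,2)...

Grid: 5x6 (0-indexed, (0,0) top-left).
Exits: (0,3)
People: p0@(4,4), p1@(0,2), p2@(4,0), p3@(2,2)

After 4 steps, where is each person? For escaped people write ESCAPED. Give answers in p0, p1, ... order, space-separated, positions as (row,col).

Step 1: p0:(4,4)->(3,4) | p1:(0,2)->(0,3)->EXIT | p2:(4,0)->(3,0) | p3:(2,2)->(1,2)
Step 2: p0:(3,4)->(2,4) | p1:escaped | p2:(3,0)->(2,0) | p3:(1,2)->(0,2)
Step 3: p0:(2,4)->(1,4) | p1:escaped | p2:(2,0)->(1,0) | p3:(0,2)->(0,3)->EXIT
Step 4: p0:(1,4)->(0,4) | p1:escaped | p2:(1,0)->(0,0) | p3:escaped

(0,4) ESCAPED (0,0) ESCAPED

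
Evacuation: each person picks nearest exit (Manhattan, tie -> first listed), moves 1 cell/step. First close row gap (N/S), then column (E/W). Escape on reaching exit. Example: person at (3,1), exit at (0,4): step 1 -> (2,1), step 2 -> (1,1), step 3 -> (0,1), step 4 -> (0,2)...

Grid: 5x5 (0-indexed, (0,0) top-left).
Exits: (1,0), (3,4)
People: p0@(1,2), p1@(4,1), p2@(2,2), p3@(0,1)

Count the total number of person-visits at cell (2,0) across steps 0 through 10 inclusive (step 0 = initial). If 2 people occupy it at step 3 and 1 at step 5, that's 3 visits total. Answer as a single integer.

Answer: 0

Derivation:
Step 0: p0@(1,2) p1@(4,1) p2@(2,2) p3@(0,1) -> at (2,0): 0 [-], cum=0
Step 1: p0@(1,1) p1@(3,1) p2@(1,2) p3@(1,1) -> at (2,0): 0 [-], cum=0
Step 2: p0@ESC p1@(2,1) p2@(1,1) p3@ESC -> at (2,0): 0 [-], cum=0
Step 3: p0@ESC p1@(1,1) p2@ESC p3@ESC -> at (2,0): 0 [-], cum=0
Step 4: p0@ESC p1@ESC p2@ESC p3@ESC -> at (2,0): 0 [-], cum=0
Total visits = 0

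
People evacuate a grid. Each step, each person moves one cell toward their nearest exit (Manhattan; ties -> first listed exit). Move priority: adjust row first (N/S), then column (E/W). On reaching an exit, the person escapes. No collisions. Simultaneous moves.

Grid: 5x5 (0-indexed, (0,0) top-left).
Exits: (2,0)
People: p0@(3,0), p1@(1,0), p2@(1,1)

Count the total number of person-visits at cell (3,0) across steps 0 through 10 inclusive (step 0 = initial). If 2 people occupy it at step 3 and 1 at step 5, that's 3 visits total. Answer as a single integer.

Answer: 1

Derivation:
Step 0: p0@(3,0) p1@(1,0) p2@(1,1) -> at (3,0): 1 [p0], cum=1
Step 1: p0@ESC p1@ESC p2@(2,1) -> at (3,0): 0 [-], cum=1
Step 2: p0@ESC p1@ESC p2@ESC -> at (3,0): 0 [-], cum=1
Total visits = 1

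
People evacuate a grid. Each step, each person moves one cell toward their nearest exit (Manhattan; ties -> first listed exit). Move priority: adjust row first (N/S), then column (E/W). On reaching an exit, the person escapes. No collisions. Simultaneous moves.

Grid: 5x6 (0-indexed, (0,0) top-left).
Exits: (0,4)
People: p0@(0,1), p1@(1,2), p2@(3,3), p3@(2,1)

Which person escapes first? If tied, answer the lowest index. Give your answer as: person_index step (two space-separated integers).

Answer: 0 3

Derivation:
Step 1: p0:(0,1)->(0,2) | p1:(1,2)->(0,2) | p2:(3,3)->(2,3) | p3:(2,1)->(1,1)
Step 2: p0:(0,2)->(0,3) | p1:(0,2)->(0,3) | p2:(2,3)->(1,3) | p3:(1,1)->(0,1)
Step 3: p0:(0,3)->(0,4)->EXIT | p1:(0,3)->(0,4)->EXIT | p2:(1,3)->(0,3) | p3:(0,1)->(0,2)
Step 4: p0:escaped | p1:escaped | p2:(0,3)->(0,4)->EXIT | p3:(0,2)->(0,3)
Step 5: p0:escaped | p1:escaped | p2:escaped | p3:(0,3)->(0,4)->EXIT
Exit steps: [3, 3, 4, 5]
First to escape: p0 at step 3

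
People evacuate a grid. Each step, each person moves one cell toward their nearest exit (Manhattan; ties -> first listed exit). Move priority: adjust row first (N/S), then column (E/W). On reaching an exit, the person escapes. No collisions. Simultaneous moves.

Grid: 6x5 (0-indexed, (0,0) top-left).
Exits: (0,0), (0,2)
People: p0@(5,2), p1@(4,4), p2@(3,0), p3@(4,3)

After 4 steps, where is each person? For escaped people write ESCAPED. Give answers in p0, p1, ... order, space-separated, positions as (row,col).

Step 1: p0:(5,2)->(4,2) | p1:(4,4)->(3,4) | p2:(3,0)->(2,0) | p3:(4,3)->(3,3)
Step 2: p0:(4,2)->(3,2) | p1:(3,4)->(2,4) | p2:(2,0)->(1,0) | p3:(3,3)->(2,3)
Step 3: p0:(3,2)->(2,2) | p1:(2,4)->(1,4) | p2:(1,0)->(0,0)->EXIT | p3:(2,3)->(1,3)
Step 4: p0:(2,2)->(1,2) | p1:(1,4)->(0,4) | p2:escaped | p3:(1,3)->(0,3)

(1,2) (0,4) ESCAPED (0,3)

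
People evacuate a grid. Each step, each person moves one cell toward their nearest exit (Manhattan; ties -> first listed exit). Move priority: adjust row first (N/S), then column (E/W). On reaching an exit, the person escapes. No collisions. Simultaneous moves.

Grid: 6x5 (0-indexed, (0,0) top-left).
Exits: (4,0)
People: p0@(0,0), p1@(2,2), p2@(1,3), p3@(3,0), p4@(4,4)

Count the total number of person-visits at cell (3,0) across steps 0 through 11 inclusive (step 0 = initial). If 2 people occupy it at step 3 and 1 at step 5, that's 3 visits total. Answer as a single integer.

Step 0: p0@(0,0) p1@(2,2) p2@(1,3) p3@(3,0) p4@(4,4) -> at (3,0): 1 [p3], cum=1
Step 1: p0@(1,0) p1@(3,2) p2@(2,3) p3@ESC p4@(4,3) -> at (3,0): 0 [-], cum=1
Step 2: p0@(2,0) p1@(4,2) p2@(3,3) p3@ESC p4@(4,2) -> at (3,0): 0 [-], cum=1
Step 3: p0@(3,0) p1@(4,1) p2@(4,3) p3@ESC p4@(4,1) -> at (3,0): 1 [p0], cum=2
Step 4: p0@ESC p1@ESC p2@(4,2) p3@ESC p4@ESC -> at (3,0): 0 [-], cum=2
Step 5: p0@ESC p1@ESC p2@(4,1) p3@ESC p4@ESC -> at (3,0): 0 [-], cum=2
Step 6: p0@ESC p1@ESC p2@ESC p3@ESC p4@ESC -> at (3,0): 0 [-], cum=2
Total visits = 2

Answer: 2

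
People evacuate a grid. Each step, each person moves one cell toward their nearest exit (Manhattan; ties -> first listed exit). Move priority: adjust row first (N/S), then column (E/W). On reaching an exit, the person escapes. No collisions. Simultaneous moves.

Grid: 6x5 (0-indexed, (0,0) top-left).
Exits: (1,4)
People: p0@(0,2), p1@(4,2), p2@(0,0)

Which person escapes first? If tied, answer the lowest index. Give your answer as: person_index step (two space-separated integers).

Answer: 0 3

Derivation:
Step 1: p0:(0,2)->(1,2) | p1:(4,2)->(3,2) | p2:(0,0)->(1,0)
Step 2: p0:(1,2)->(1,3) | p1:(3,2)->(2,2) | p2:(1,0)->(1,1)
Step 3: p0:(1,3)->(1,4)->EXIT | p1:(2,2)->(1,2) | p2:(1,1)->(1,2)
Step 4: p0:escaped | p1:(1,2)->(1,3) | p2:(1,2)->(1,3)
Step 5: p0:escaped | p1:(1,3)->(1,4)->EXIT | p2:(1,3)->(1,4)->EXIT
Exit steps: [3, 5, 5]
First to escape: p0 at step 3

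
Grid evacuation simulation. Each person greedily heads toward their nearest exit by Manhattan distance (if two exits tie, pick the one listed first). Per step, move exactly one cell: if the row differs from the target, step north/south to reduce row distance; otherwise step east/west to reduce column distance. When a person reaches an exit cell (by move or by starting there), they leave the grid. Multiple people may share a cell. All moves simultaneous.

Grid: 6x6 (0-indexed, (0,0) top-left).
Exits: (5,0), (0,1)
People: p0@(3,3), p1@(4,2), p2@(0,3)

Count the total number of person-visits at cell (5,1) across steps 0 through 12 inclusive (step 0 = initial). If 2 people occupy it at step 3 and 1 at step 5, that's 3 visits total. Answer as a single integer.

Step 0: p0@(3,3) p1@(4,2) p2@(0,3) -> at (5,1): 0 [-], cum=0
Step 1: p0@(4,3) p1@(5,2) p2@(0,2) -> at (5,1): 0 [-], cum=0
Step 2: p0@(5,3) p1@(5,1) p2@ESC -> at (5,1): 1 [p1], cum=1
Step 3: p0@(5,2) p1@ESC p2@ESC -> at (5,1): 0 [-], cum=1
Step 4: p0@(5,1) p1@ESC p2@ESC -> at (5,1): 1 [p0], cum=2
Step 5: p0@ESC p1@ESC p2@ESC -> at (5,1): 0 [-], cum=2
Total visits = 2

Answer: 2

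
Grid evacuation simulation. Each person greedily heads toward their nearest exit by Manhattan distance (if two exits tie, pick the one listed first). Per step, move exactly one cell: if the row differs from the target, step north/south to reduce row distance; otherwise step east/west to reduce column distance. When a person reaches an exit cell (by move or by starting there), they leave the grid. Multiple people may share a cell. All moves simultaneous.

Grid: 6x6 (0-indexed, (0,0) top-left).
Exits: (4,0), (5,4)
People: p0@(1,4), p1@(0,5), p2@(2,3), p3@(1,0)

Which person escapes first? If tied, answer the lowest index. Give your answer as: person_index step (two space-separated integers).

Step 1: p0:(1,4)->(2,4) | p1:(0,5)->(1,5) | p2:(2,3)->(3,3) | p3:(1,0)->(2,0)
Step 2: p0:(2,4)->(3,4) | p1:(1,5)->(2,5) | p2:(3,3)->(4,3) | p3:(2,0)->(3,0)
Step 3: p0:(3,4)->(4,4) | p1:(2,5)->(3,5) | p2:(4,3)->(5,3) | p3:(3,0)->(4,0)->EXIT
Step 4: p0:(4,4)->(5,4)->EXIT | p1:(3,5)->(4,5) | p2:(5,3)->(5,4)->EXIT | p3:escaped
Step 5: p0:escaped | p1:(4,5)->(5,5) | p2:escaped | p3:escaped
Step 6: p0:escaped | p1:(5,5)->(5,4)->EXIT | p2:escaped | p3:escaped
Exit steps: [4, 6, 4, 3]
First to escape: p3 at step 3

Answer: 3 3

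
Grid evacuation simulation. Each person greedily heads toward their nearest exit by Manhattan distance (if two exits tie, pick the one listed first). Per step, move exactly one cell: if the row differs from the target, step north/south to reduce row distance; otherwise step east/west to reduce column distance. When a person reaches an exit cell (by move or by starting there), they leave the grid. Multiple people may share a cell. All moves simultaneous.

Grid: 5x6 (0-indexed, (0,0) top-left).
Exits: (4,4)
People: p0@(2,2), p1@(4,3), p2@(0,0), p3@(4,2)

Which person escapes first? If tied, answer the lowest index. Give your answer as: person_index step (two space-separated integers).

Answer: 1 1

Derivation:
Step 1: p0:(2,2)->(3,2) | p1:(4,3)->(4,4)->EXIT | p2:(0,0)->(1,0) | p3:(4,2)->(4,3)
Step 2: p0:(3,2)->(4,2) | p1:escaped | p2:(1,0)->(2,0) | p3:(4,3)->(4,4)->EXIT
Step 3: p0:(4,2)->(4,3) | p1:escaped | p2:(2,0)->(3,0) | p3:escaped
Step 4: p0:(4,3)->(4,4)->EXIT | p1:escaped | p2:(3,0)->(4,0) | p3:escaped
Step 5: p0:escaped | p1:escaped | p2:(4,0)->(4,1) | p3:escaped
Step 6: p0:escaped | p1:escaped | p2:(4,1)->(4,2) | p3:escaped
Step 7: p0:escaped | p1:escaped | p2:(4,2)->(4,3) | p3:escaped
Step 8: p0:escaped | p1:escaped | p2:(4,3)->(4,4)->EXIT | p3:escaped
Exit steps: [4, 1, 8, 2]
First to escape: p1 at step 1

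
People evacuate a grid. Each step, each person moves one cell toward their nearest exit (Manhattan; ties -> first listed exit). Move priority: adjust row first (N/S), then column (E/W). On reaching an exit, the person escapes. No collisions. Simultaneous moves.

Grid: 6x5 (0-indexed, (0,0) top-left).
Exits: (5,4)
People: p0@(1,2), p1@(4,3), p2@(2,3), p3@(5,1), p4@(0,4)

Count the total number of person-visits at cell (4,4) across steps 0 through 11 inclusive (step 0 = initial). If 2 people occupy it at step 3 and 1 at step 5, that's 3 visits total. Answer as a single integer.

Step 0: p0@(1,2) p1@(4,3) p2@(2,3) p3@(5,1) p4@(0,4) -> at (4,4): 0 [-], cum=0
Step 1: p0@(2,2) p1@(5,3) p2@(3,3) p3@(5,2) p4@(1,4) -> at (4,4): 0 [-], cum=0
Step 2: p0@(3,2) p1@ESC p2@(4,3) p3@(5,3) p4@(2,4) -> at (4,4): 0 [-], cum=0
Step 3: p0@(4,2) p1@ESC p2@(5,3) p3@ESC p4@(3,4) -> at (4,4): 0 [-], cum=0
Step 4: p0@(5,2) p1@ESC p2@ESC p3@ESC p4@(4,4) -> at (4,4): 1 [p4], cum=1
Step 5: p0@(5,3) p1@ESC p2@ESC p3@ESC p4@ESC -> at (4,4): 0 [-], cum=1
Step 6: p0@ESC p1@ESC p2@ESC p3@ESC p4@ESC -> at (4,4): 0 [-], cum=1
Total visits = 1

Answer: 1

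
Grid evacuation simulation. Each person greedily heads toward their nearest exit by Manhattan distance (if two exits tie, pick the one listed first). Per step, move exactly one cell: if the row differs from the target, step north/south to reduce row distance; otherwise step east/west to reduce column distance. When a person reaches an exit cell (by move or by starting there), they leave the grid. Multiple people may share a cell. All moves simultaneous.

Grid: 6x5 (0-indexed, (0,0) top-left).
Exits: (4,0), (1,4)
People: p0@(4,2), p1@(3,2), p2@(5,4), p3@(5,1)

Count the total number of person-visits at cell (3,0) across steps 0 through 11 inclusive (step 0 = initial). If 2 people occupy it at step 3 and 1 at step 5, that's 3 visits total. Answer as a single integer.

Step 0: p0@(4,2) p1@(3,2) p2@(5,4) p3@(5,1) -> at (3,0): 0 [-], cum=0
Step 1: p0@(4,1) p1@(4,2) p2@(4,4) p3@(4,1) -> at (3,0): 0 [-], cum=0
Step 2: p0@ESC p1@(4,1) p2@(3,4) p3@ESC -> at (3,0): 0 [-], cum=0
Step 3: p0@ESC p1@ESC p2@(2,4) p3@ESC -> at (3,0): 0 [-], cum=0
Step 4: p0@ESC p1@ESC p2@ESC p3@ESC -> at (3,0): 0 [-], cum=0
Total visits = 0

Answer: 0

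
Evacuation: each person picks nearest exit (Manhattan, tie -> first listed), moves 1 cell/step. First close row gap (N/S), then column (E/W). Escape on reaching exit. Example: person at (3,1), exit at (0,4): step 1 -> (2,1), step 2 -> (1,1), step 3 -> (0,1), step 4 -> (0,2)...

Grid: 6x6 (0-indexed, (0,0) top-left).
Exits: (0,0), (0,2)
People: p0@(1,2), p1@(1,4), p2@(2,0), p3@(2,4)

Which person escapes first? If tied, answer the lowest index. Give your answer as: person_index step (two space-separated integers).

Answer: 0 1

Derivation:
Step 1: p0:(1,2)->(0,2)->EXIT | p1:(1,4)->(0,4) | p2:(2,0)->(1,0) | p3:(2,4)->(1,4)
Step 2: p0:escaped | p1:(0,4)->(0,3) | p2:(1,0)->(0,0)->EXIT | p3:(1,4)->(0,4)
Step 3: p0:escaped | p1:(0,3)->(0,2)->EXIT | p2:escaped | p3:(0,4)->(0,3)
Step 4: p0:escaped | p1:escaped | p2:escaped | p3:(0,3)->(0,2)->EXIT
Exit steps: [1, 3, 2, 4]
First to escape: p0 at step 1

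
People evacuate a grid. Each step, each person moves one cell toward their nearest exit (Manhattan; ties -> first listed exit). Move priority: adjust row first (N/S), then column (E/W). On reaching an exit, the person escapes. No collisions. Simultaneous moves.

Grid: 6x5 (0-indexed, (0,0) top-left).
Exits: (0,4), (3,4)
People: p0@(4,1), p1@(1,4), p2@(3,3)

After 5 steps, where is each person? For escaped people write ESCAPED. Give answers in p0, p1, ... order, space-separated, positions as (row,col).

Step 1: p0:(4,1)->(3,1) | p1:(1,4)->(0,4)->EXIT | p2:(3,3)->(3,4)->EXIT
Step 2: p0:(3,1)->(3,2) | p1:escaped | p2:escaped
Step 3: p0:(3,2)->(3,3) | p1:escaped | p2:escaped
Step 4: p0:(3,3)->(3,4)->EXIT | p1:escaped | p2:escaped

ESCAPED ESCAPED ESCAPED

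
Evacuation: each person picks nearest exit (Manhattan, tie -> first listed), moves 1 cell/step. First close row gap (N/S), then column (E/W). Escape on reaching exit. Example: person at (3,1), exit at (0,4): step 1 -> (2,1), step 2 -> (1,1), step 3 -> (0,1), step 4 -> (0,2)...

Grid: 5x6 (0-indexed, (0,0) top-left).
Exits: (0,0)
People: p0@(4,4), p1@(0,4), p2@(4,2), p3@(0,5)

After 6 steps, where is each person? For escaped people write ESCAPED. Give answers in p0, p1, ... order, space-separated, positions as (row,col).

Step 1: p0:(4,4)->(3,4) | p1:(0,4)->(0,3) | p2:(4,2)->(3,2) | p3:(0,5)->(0,4)
Step 2: p0:(3,4)->(2,4) | p1:(0,3)->(0,2) | p2:(3,2)->(2,2) | p3:(0,4)->(0,3)
Step 3: p0:(2,4)->(1,4) | p1:(0,2)->(0,1) | p2:(2,2)->(1,2) | p3:(0,3)->(0,2)
Step 4: p0:(1,4)->(0,4) | p1:(0,1)->(0,0)->EXIT | p2:(1,2)->(0,2) | p3:(0,2)->(0,1)
Step 5: p0:(0,4)->(0,3) | p1:escaped | p2:(0,2)->(0,1) | p3:(0,1)->(0,0)->EXIT
Step 6: p0:(0,3)->(0,2) | p1:escaped | p2:(0,1)->(0,0)->EXIT | p3:escaped

(0,2) ESCAPED ESCAPED ESCAPED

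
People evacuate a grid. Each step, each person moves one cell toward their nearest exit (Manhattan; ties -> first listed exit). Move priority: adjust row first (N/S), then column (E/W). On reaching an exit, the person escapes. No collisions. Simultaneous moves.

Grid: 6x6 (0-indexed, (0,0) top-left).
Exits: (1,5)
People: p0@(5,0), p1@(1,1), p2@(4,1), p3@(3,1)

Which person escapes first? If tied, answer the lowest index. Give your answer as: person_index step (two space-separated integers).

Answer: 1 4

Derivation:
Step 1: p0:(5,0)->(4,0) | p1:(1,1)->(1,2) | p2:(4,1)->(3,1) | p3:(3,1)->(2,1)
Step 2: p0:(4,0)->(3,0) | p1:(1,2)->(1,3) | p2:(3,1)->(2,1) | p3:(2,1)->(1,1)
Step 3: p0:(3,0)->(2,0) | p1:(1,3)->(1,4) | p2:(2,1)->(1,1) | p3:(1,1)->(1,2)
Step 4: p0:(2,0)->(1,0) | p1:(1,4)->(1,5)->EXIT | p2:(1,1)->(1,2) | p3:(1,2)->(1,3)
Step 5: p0:(1,0)->(1,1) | p1:escaped | p2:(1,2)->(1,3) | p3:(1,3)->(1,4)
Step 6: p0:(1,1)->(1,2) | p1:escaped | p2:(1,3)->(1,4) | p3:(1,4)->(1,5)->EXIT
Step 7: p0:(1,2)->(1,3) | p1:escaped | p2:(1,4)->(1,5)->EXIT | p3:escaped
Step 8: p0:(1,3)->(1,4) | p1:escaped | p2:escaped | p3:escaped
Step 9: p0:(1,4)->(1,5)->EXIT | p1:escaped | p2:escaped | p3:escaped
Exit steps: [9, 4, 7, 6]
First to escape: p1 at step 4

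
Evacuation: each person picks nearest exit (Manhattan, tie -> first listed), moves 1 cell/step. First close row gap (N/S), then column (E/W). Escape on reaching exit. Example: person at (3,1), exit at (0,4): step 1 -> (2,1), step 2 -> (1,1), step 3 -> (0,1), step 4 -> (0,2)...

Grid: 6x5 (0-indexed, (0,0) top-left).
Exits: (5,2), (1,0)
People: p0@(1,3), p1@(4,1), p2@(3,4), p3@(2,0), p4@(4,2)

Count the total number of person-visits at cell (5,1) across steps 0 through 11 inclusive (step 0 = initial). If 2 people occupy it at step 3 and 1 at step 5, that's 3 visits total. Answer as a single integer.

Step 0: p0@(1,3) p1@(4,1) p2@(3,4) p3@(2,0) p4@(4,2) -> at (5,1): 0 [-], cum=0
Step 1: p0@(1,2) p1@(5,1) p2@(4,4) p3@ESC p4@ESC -> at (5,1): 1 [p1], cum=1
Step 2: p0@(1,1) p1@ESC p2@(5,4) p3@ESC p4@ESC -> at (5,1): 0 [-], cum=1
Step 3: p0@ESC p1@ESC p2@(5,3) p3@ESC p4@ESC -> at (5,1): 0 [-], cum=1
Step 4: p0@ESC p1@ESC p2@ESC p3@ESC p4@ESC -> at (5,1): 0 [-], cum=1
Total visits = 1

Answer: 1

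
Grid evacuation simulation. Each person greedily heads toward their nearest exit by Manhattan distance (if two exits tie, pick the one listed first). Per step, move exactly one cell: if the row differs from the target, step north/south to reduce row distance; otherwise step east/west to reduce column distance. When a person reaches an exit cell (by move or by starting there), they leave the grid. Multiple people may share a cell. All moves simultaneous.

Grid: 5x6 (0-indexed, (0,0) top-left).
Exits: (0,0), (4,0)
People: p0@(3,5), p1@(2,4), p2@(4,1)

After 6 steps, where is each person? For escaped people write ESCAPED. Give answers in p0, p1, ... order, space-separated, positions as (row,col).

Step 1: p0:(3,5)->(4,5) | p1:(2,4)->(1,4) | p2:(4,1)->(4,0)->EXIT
Step 2: p0:(4,5)->(4,4) | p1:(1,4)->(0,4) | p2:escaped
Step 3: p0:(4,4)->(4,3) | p1:(0,4)->(0,3) | p2:escaped
Step 4: p0:(4,3)->(4,2) | p1:(0,3)->(0,2) | p2:escaped
Step 5: p0:(4,2)->(4,1) | p1:(0,2)->(0,1) | p2:escaped
Step 6: p0:(4,1)->(4,0)->EXIT | p1:(0,1)->(0,0)->EXIT | p2:escaped

ESCAPED ESCAPED ESCAPED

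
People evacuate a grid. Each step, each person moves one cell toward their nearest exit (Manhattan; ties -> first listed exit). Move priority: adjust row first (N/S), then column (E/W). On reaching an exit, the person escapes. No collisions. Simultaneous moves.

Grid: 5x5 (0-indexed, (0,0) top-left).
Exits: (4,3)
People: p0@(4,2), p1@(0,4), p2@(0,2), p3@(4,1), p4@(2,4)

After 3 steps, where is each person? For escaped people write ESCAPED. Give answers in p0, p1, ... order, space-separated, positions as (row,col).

Step 1: p0:(4,2)->(4,3)->EXIT | p1:(0,4)->(1,4) | p2:(0,2)->(1,2) | p3:(4,1)->(4,2) | p4:(2,4)->(3,4)
Step 2: p0:escaped | p1:(1,4)->(2,4) | p2:(1,2)->(2,2) | p3:(4,2)->(4,3)->EXIT | p4:(3,4)->(4,4)
Step 3: p0:escaped | p1:(2,4)->(3,4) | p2:(2,2)->(3,2) | p3:escaped | p4:(4,4)->(4,3)->EXIT

ESCAPED (3,4) (3,2) ESCAPED ESCAPED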